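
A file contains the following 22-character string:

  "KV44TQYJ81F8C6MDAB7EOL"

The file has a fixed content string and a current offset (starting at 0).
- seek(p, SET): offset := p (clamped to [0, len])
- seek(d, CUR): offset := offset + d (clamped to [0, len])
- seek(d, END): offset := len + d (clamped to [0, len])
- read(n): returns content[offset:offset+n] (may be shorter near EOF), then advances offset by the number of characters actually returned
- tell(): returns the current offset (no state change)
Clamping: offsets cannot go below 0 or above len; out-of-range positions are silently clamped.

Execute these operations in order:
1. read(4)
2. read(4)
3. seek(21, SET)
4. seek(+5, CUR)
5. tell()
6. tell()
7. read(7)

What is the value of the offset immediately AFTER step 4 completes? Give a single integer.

Answer: 22

Derivation:
After 1 (read(4)): returned 'KV44', offset=4
After 2 (read(4)): returned 'TQYJ', offset=8
After 3 (seek(21, SET)): offset=21
After 4 (seek(+5, CUR)): offset=22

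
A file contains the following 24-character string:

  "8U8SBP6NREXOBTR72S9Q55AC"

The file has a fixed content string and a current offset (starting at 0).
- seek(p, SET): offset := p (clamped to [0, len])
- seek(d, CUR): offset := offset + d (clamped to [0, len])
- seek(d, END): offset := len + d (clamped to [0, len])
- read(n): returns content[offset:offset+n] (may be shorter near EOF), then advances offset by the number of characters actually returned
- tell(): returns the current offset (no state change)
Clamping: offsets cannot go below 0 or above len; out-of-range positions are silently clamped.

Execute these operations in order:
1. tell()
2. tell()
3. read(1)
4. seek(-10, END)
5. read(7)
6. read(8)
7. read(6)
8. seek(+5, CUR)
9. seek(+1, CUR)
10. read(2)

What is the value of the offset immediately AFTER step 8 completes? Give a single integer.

After 1 (tell()): offset=0
After 2 (tell()): offset=0
After 3 (read(1)): returned '8', offset=1
After 4 (seek(-10, END)): offset=14
After 5 (read(7)): returned 'R72S9Q5', offset=21
After 6 (read(8)): returned '5AC', offset=24
After 7 (read(6)): returned '', offset=24
After 8 (seek(+5, CUR)): offset=24

Answer: 24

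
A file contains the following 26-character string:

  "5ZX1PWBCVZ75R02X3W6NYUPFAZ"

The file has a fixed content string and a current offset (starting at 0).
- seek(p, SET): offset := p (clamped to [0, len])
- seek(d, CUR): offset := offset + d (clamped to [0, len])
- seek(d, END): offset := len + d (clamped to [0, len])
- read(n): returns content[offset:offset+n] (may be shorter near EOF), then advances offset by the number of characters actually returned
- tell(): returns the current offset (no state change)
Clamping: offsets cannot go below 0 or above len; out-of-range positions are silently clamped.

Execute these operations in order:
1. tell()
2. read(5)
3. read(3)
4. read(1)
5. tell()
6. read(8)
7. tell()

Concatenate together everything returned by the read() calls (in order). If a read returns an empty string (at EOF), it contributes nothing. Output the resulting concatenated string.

After 1 (tell()): offset=0
After 2 (read(5)): returned '5ZX1P', offset=5
After 3 (read(3)): returned 'WBC', offset=8
After 4 (read(1)): returned 'V', offset=9
After 5 (tell()): offset=9
After 6 (read(8)): returned 'Z75R02X3', offset=17
After 7 (tell()): offset=17

Answer: 5ZX1PWBCVZ75R02X3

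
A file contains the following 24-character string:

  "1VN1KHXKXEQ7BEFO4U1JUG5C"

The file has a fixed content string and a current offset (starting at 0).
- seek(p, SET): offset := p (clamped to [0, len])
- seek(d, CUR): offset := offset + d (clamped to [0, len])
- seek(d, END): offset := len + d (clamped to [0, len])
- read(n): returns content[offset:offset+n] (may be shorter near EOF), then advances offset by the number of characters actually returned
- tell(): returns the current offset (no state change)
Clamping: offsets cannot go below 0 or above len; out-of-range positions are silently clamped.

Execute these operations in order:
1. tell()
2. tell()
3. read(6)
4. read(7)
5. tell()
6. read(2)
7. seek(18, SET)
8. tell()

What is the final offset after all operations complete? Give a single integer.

Answer: 18

Derivation:
After 1 (tell()): offset=0
After 2 (tell()): offset=0
After 3 (read(6)): returned '1VN1KH', offset=6
After 4 (read(7)): returned 'XKXEQ7B', offset=13
After 5 (tell()): offset=13
After 6 (read(2)): returned 'EF', offset=15
After 7 (seek(18, SET)): offset=18
After 8 (tell()): offset=18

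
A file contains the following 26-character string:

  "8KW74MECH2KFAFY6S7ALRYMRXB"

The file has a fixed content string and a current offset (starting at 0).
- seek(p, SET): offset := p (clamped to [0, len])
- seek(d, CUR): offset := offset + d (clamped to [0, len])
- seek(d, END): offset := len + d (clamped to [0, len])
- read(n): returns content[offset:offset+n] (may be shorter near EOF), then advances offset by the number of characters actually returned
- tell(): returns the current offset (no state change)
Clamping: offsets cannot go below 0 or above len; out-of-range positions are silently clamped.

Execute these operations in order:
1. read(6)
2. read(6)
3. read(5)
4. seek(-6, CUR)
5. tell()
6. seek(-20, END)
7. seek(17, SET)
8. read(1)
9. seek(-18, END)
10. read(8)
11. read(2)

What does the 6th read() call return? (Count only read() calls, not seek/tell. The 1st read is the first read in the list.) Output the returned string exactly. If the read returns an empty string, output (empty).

After 1 (read(6)): returned '8KW74M', offset=6
After 2 (read(6)): returned 'ECH2KF', offset=12
After 3 (read(5)): returned 'AFY6S', offset=17
After 4 (seek(-6, CUR)): offset=11
After 5 (tell()): offset=11
After 6 (seek(-20, END)): offset=6
After 7 (seek(17, SET)): offset=17
After 8 (read(1)): returned '7', offset=18
After 9 (seek(-18, END)): offset=8
After 10 (read(8)): returned 'H2KFAFY6', offset=16
After 11 (read(2)): returned 'S7', offset=18

Answer: S7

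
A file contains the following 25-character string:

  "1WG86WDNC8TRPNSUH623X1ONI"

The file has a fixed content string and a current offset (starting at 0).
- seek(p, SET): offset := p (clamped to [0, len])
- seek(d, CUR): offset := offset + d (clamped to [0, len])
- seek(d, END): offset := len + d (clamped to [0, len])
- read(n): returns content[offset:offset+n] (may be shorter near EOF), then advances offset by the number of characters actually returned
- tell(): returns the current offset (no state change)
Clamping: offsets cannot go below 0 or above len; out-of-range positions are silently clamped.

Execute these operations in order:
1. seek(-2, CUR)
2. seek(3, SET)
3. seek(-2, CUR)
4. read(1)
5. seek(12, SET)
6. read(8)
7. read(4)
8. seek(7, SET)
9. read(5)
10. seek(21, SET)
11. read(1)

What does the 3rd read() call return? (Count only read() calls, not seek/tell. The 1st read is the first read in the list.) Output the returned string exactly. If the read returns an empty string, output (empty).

After 1 (seek(-2, CUR)): offset=0
After 2 (seek(3, SET)): offset=3
After 3 (seek(-2, CUR)): offset=1
After 4 (read(1)): returned 'W', offset=2
After 5 (seek(12, SET)): offset=12
After 6 (read(8)): returned 'PNSUH623', offset=20
After 7 (read(4)): returned 'X1ON', offset=24
After 8 (seek(7, SET)): offset=7
After 9 (read(5)): returned 'NC8TR', offset=12
After 10 (seek(21, SET)): offset=21
After 11 (read(1)): returned '1', offset=22

Answer: X1ON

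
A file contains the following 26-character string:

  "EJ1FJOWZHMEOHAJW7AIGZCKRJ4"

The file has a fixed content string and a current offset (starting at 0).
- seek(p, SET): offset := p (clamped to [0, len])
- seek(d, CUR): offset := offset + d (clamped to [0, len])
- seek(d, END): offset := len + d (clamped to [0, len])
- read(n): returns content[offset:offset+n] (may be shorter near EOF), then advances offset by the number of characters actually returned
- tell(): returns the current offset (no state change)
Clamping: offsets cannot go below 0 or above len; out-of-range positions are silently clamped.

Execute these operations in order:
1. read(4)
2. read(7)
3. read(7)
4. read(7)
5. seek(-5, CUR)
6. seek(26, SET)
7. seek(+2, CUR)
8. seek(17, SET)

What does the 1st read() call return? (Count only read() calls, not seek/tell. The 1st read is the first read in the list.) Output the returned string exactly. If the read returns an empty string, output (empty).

After 1 (read(4)): returned 'EJ1F', offset=4
After 2 (read(7)): returned 'JOWZHME', offset=11
After 3 (read(7)): returned 'OHAJW7A', offset=18
After 4 (read(7)): returned 'IGZCKRJ', offset=25
After 5 (seek(-5, CUR)): offset=20
After 6 (seek(26, SET)): offset=26
After 7 (seek(+2, CUR)): offset=26
After 8 (seek(17, SET)): offset=17

Answer: EJ1F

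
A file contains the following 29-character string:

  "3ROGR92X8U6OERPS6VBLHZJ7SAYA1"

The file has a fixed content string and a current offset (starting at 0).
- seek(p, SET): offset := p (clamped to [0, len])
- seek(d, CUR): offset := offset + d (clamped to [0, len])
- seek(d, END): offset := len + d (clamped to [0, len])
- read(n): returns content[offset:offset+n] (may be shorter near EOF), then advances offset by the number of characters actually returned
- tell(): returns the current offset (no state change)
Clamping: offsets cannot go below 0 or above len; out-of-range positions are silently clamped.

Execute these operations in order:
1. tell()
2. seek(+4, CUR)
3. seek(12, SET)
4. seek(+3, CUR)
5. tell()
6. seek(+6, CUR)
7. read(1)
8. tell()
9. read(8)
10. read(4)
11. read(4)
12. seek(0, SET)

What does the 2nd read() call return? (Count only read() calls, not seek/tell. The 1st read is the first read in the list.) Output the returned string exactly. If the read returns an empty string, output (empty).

Answer: J7SAYA1

Derivation:
After 1 (tell()): offset=0
After 2 (seek(+4, CUR)): offset=4
After 3 (seek(12, SET)): offset=12
After 4 (seek(+3, CUR)): offset=15
After 5 (tell()): offset=15
After 6 (seek(+6, CUR)): offset=21
After 7 (read(1)): returned 'Z', offset=22
After 8 (tell()): offset=22
After 9 (read(8)): returned 'J7SAYA1', offset=29
After 10 (read(4)): returned '', offset=29
After 11 (read(4)): returned '', offset=29
After 12 (seek(0, SET)): offset=0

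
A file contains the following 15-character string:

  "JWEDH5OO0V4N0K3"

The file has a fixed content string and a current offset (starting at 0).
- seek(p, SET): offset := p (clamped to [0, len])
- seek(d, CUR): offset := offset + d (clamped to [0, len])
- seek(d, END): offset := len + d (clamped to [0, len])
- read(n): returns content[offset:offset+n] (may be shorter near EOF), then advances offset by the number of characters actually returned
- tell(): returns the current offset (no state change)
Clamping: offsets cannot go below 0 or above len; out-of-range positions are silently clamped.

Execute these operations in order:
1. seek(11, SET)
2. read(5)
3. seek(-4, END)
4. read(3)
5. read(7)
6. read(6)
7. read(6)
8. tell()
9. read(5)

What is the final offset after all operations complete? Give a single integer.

After 1 (seek(11, SET)): offset=11
After 2 (read(5)): returned 'N0K3', offset=15
After 3 (seek(-4, END)): offset=11
After 4 (read(3)): returned 'N0K', offset=14
After 5 (read(7)): returned '3', offset=15
After 6 (read(6)): returned '', offset=15
After 7 (read(6)): returned '', offset=15
After 8 (tell()): offset=15
After 9 (read(5)): returned '', offset=15

Answer: 15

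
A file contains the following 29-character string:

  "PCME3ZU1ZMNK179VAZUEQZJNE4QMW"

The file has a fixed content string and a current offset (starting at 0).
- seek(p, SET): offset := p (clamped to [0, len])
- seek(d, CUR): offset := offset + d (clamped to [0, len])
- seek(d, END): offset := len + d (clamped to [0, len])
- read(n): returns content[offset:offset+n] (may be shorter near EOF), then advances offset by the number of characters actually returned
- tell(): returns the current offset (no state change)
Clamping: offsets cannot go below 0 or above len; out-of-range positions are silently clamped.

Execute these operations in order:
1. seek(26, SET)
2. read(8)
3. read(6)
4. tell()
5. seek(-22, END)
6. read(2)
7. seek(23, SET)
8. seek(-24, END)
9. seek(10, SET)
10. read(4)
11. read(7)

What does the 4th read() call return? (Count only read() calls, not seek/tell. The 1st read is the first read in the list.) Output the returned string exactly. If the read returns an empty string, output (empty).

After 1 (seek(26, SET)): offset=26
After 2 (read(8)): returned 'QMW', offset=29
After 3 (read(6)): returned '', offset=29
After 4 (tell()): offset=29
After 5 (seek(-22, END)): offset=7
After 6 (read(2)): returned '1Z', offset=9
After 7 (seek(23, SET)): offset=23
After 8 (seek(-24, END)): offset=5
After 9 (seek(10, SET)): offset=10
After 10 (read(4)): returned 'NK17', offset=14
After 11 (read(7)): returned '9VAZUEQ', offset=21

Answer: NK17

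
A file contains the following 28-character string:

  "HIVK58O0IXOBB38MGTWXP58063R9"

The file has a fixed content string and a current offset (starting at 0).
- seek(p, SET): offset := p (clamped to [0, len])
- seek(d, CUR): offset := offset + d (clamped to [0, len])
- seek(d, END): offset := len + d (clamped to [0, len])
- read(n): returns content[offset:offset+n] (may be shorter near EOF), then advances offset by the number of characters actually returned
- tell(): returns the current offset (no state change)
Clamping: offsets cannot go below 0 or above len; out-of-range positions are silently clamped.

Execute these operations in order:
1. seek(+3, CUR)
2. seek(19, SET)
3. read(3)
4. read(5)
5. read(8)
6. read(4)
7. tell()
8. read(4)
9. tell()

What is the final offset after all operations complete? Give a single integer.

Answer: 28

Derivation:
After 1 (seek(+3, CUR)): offset=3
After 2 (seek(19, SET)): offset=19
After 3 (read(3)): returned 'XP5', offset=22
After 4 (read(5)): returned '8063R', offset=27
After 5 (read(8)): returned '9', offset=28
After 6 (read(4)): returned '', offset=28
After 7 (tell()): offset=28
After 8 (read(4)): returned '', offset=28
After 9 (tell()): offset=28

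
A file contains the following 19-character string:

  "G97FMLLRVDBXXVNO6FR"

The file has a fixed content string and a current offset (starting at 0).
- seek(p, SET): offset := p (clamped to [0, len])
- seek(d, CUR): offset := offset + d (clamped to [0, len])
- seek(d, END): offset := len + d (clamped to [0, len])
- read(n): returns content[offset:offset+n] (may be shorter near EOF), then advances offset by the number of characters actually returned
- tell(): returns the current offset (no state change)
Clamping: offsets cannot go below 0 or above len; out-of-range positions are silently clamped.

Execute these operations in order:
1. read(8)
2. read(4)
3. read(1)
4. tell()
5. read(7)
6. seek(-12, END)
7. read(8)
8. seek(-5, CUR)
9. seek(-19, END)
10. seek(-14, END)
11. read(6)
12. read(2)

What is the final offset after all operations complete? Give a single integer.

Answer: 13

Derivation:
After 1 (read(8)): returned 'G97FMLLR', offset=8
After 2 (read(4)): returned 'VDBX', offset=12
After 3 (read(1)): returned 'X', offset=13
After 4 (tell()): offset=13
After 5 (read(7)): returned 'VNO6FR', offset=19
After 6 (seek(-12, END)): offset=7
After 7 (read(8)): returned 'RVDBXXVN', offset=15
After 8 (seek(-5, CUR)): offset=10
After 9 (seek(-19, END)): offset=0
After 10 (seek(-14, END)): offset=5
After 11 (read(6)): returned 'LLRVDB', offset=11
After 12 (read(2)): returned 'XX', offset=13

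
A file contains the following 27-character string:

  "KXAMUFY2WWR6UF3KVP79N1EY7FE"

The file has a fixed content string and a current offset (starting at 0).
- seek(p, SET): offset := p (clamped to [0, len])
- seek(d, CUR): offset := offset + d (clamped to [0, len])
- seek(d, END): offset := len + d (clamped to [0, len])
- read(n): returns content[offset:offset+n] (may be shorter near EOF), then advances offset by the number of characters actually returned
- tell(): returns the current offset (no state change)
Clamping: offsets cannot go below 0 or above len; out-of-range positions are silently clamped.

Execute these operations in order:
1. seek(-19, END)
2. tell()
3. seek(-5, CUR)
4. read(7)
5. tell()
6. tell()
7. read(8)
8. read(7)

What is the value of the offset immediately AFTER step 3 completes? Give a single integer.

After 1 (seek(-19, END)): offset=8
After 2 (tell()): offset=8
After 3 (seek(-5, CUR)): offset=3

Answer: 3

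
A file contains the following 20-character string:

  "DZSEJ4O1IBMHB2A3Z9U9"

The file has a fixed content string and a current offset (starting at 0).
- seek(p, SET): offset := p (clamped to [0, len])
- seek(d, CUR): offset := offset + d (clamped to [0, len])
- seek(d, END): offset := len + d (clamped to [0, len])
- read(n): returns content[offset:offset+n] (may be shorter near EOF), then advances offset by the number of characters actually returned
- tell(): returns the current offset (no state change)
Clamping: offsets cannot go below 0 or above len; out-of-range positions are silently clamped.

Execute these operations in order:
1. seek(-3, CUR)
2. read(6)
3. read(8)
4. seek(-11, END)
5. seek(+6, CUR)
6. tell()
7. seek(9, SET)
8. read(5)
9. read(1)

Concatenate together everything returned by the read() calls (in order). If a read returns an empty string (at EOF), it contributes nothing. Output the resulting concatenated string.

Answer: DZSEJ4O1IBMHB2BMHB2A

Derivation:
After 1 (seek(-3, CUR)): offset=0
After 2 (read(6)): returned 'DZSEJ4', offset=6
After 3 (read(8)): returned 'O1IBMHB2', offset=14
After 4 (seek(-11, END)): offset=9
After 5 (seek(+6, CUR)): offset=15
After 6 (tell()): offset=15
After 7 (seek(9, SET)): offset=9
After 8 (read(5)): returned 'BMHB2', offset=14
After 9 (read(1)): returned 'A', offset=15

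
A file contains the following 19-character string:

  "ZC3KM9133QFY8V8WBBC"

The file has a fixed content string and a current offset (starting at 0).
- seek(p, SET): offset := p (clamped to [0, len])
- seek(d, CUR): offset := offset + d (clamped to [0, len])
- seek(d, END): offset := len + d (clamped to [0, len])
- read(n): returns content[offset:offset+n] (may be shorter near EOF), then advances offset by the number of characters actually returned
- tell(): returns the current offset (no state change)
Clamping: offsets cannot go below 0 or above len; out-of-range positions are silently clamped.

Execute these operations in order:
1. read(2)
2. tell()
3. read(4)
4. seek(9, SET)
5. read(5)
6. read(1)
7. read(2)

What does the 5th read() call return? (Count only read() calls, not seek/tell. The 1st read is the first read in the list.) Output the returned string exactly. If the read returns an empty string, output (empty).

After 1 (read(2)): returned 'ZC', offset=2
After 2 (tell()): offset=2
After 3 (read(4)): returned '3KM9', offset=6
After 4 (seek(9, SET)): offset=9
After 5 (read(5)): returned 'QFY8V', offset=14
After 6 (read(1)): returned '8', offset=15
After 7 (read(2)): returned 'WB', offset=17

Answer: WB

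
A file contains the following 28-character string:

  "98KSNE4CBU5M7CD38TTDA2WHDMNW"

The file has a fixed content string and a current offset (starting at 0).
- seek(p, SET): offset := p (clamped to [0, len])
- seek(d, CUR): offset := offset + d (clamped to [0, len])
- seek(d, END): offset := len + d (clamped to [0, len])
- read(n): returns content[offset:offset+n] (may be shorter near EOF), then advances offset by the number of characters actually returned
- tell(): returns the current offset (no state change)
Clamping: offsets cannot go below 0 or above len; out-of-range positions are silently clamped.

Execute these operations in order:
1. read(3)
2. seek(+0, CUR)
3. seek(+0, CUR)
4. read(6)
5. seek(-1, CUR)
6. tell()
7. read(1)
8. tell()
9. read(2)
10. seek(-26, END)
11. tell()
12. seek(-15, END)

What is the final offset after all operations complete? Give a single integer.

After 1 (read(3)): returned '98K', offset=3
After 2 (seek(+0, CUR)): offset=3
After 3 (seek(+0, CUR)): offset=3
After 4 (read(6)): returned 'SNE4CB', offset=9
After 5 (seek(-1, CUR)): offset=8
After 6 (tell()): offset=8
After 7 (read(1)): returned 'B', offset=9
After 8 (tell()): offset=9
After 9 (read(2)): returned 'U5', offset=11
After 10 (seek(-26, END)): offset=2
After 11 (tell()): offset=2
After 12 (seek(-15, END)): offset=13

Answer: 13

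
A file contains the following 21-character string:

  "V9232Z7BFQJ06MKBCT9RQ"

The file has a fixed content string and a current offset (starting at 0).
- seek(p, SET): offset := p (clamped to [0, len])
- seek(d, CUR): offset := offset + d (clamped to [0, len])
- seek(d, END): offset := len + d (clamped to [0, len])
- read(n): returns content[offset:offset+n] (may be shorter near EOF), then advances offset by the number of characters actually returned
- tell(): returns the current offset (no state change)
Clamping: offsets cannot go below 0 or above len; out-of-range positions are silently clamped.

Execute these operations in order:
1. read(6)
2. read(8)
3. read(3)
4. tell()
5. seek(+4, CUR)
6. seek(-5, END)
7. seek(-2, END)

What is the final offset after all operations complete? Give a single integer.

Answer: 19

Derivation:
After 1 (read(6)): returned 'V9232Z', offset=6
After 2 (read(8)): returned '7BFQJ06M', offset=14
After 3 (read(3)): returned 'KBC', offset=17
After 4 (tell()): offset=17
After 5 (seek(+4, CUR)): offset=21
After 6 (seek(-5, END)): offset=16
After 7 (seek(-2, END)): offset=19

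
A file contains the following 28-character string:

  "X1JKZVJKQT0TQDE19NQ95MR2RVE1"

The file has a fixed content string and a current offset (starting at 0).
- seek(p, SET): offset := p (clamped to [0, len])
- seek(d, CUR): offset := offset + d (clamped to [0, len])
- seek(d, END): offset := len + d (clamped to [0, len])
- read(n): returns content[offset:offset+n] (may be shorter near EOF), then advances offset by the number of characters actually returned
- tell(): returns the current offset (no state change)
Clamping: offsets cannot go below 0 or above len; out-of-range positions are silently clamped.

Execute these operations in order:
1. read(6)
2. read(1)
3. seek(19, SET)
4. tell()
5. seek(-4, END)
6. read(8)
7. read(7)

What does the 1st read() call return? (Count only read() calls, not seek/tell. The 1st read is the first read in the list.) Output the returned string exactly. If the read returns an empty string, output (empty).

Answer: X1JKZV

Derivation:
After 1 (read(6)): returned 'X1JKZV', offset=6
After 2 (read(1)): returned 'J', offset=7
After 3 (seek(19, SET)): offset=19
After 4 (tell()): offset=19
After 5 (seek(-4, END)): offset=24
After 6 (read(8)): returned 'RVE1', offset=28
After 7 (read(7)): returned '', offset=28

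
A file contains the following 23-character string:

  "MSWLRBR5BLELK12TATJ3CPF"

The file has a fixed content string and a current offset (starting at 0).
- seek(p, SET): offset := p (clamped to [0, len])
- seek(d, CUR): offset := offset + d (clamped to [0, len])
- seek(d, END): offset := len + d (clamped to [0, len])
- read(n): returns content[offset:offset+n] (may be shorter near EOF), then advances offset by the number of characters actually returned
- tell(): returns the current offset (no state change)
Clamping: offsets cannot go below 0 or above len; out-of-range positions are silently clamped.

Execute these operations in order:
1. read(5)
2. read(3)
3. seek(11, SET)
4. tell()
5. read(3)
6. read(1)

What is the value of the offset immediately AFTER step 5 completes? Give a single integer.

After 1 (read(5)): returned 'MSWLR', offset=5
After 2 (read(3)): returned 'BR5', offset=8
After 3 (seek(11, SET)): offset=11
After 4 (tell()): offset=11
After 5 (read(3)): returned 'LK1', offset=14

Answer: 14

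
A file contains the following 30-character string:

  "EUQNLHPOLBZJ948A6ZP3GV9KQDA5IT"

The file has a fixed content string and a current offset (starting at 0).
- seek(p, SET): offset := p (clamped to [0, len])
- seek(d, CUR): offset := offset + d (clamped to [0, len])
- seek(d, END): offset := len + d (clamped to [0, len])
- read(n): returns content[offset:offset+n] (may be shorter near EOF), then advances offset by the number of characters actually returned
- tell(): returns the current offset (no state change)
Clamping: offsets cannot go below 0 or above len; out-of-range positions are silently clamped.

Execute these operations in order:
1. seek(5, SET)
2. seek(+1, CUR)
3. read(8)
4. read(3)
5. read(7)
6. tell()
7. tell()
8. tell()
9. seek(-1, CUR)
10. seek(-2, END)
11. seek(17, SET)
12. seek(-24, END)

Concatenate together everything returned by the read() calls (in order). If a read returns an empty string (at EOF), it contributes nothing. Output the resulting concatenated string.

After 1 (seek(5, SET)): offset=5
After 2 (seek(+1, CUR)): offset=6
After 3 (read(8)): returned 'POLBZJ94', offset=14
After 4 (read(3)): returned '8A6', offset=17
After 5 (read(7)): returned 'ZP3GV9K', offset=24
After 6 (tell()): offset=24
After 7 (tell()): offset=24
After 8 (tell()): offset=24
After 9 (seek(-1, CUR)): offset=23
After 10 (seek(-2, END)): offset=28
After 11 (seek(17, SET)): offset=17
After 12 (seek(-24, END)): offset=6

Answer: POLBZJ948A6ZP3GV9K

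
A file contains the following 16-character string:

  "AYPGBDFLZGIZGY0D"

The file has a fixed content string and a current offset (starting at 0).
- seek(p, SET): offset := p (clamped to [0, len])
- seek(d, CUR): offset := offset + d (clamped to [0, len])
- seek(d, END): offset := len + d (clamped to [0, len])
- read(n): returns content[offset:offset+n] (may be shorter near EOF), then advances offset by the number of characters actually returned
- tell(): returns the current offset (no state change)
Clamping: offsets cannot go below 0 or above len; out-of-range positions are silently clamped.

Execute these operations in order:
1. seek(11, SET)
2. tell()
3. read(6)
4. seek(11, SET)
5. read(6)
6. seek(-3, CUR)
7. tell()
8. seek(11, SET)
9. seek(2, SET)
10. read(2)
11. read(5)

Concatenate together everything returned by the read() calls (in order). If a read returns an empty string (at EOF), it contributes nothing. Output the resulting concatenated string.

After 1 (seek(11, SET)): offset=11
After 2 (tell()): offset=11
After 3 (read(6)): returned 'ZGY0D', offset=16
After 4 (seek(11, SET)): offset=11
After 5 (read(6)): returned 'ZGY0D', offset=16
After 6 (seek(-3, CUR)): offset=13
After 7 (tell()): offset=13
After 8 (seek(11, SET)): offset=11
After 9 (seek(2, SET)): offset=2
After 10 (read(2)): returned 'PG', offset=4
After 11 (read(5)): returned 'BDFLZ', offset=9

Answer: ZGY0DZGY0DPGBDFLZ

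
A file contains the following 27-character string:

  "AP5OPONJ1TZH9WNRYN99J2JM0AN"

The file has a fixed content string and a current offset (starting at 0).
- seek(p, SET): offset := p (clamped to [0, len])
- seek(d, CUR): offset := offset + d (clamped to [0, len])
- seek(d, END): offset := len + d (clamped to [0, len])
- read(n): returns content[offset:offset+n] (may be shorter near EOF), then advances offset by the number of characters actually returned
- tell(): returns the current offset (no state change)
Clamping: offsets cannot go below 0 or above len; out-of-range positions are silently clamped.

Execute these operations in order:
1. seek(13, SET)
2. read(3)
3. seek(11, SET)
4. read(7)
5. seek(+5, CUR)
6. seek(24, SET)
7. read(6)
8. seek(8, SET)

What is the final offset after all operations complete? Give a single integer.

Answer: 8

Derivation:
After 1 (seek(13, SET)): offset=13
After 2 (read(3)): returned 'WNR', offset=16
After 3 (seek(11, SET)): offset=11
After 4 (read(7)): returned 'H9WNRYN', offset=18
After 5 (seek(+5, CUR)): offset=23
After 6 (seek(24, SET)): offset=24
After 7 (read(6)): returned '0AN', offset=27
After 8 (seek(8, SET)): offset=8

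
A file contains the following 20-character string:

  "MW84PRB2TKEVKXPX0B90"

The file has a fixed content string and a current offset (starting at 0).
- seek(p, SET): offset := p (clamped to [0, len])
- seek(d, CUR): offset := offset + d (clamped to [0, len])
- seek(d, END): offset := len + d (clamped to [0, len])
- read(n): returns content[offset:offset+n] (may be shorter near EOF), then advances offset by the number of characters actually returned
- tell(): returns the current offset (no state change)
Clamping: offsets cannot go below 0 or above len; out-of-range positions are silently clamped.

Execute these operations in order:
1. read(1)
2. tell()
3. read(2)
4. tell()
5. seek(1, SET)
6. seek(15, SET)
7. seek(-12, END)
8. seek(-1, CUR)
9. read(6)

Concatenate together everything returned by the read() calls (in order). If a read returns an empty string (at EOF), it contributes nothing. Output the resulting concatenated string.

After 1 (read(1)): returned 'M', offset=1
After 2 (tell()): offset=1
After 3 (read(2)): returned 'W8', offset=3
After 4 (tell()): offset=3
After 5 (seek(1, SET)): offset=1
After 6 (seek(15, SET)): offset=15
After 7 (seek(-12, END)): offset=8
After 8 (seek(-1, CUR)): offset=7
After 9 (read(6)): returned '2TKEVK', offset=13

Answer: MW82TKEVK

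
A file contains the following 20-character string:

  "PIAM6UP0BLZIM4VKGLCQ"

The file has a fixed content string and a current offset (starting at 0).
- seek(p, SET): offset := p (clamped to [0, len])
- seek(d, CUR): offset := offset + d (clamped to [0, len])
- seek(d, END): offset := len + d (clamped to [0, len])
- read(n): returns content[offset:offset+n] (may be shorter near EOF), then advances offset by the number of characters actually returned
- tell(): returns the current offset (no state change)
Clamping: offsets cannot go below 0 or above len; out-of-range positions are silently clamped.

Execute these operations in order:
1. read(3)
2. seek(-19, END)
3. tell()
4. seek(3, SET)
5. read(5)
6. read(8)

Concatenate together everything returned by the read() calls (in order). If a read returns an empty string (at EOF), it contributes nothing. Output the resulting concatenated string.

After 1 (read(3)): returned 'PIA', offset=3
After 2 (seek(-19, END)): offset=1
After 3 (tell()): offset=1
After 4 (seek(3, SET)): offset=3
After 5 (read(5)): returned 'M6UP0', offset=8
After 6 (read(8)): returned 'BLZIM4VK', offset=16

Answer: PIAM6UP0BLZIM4VK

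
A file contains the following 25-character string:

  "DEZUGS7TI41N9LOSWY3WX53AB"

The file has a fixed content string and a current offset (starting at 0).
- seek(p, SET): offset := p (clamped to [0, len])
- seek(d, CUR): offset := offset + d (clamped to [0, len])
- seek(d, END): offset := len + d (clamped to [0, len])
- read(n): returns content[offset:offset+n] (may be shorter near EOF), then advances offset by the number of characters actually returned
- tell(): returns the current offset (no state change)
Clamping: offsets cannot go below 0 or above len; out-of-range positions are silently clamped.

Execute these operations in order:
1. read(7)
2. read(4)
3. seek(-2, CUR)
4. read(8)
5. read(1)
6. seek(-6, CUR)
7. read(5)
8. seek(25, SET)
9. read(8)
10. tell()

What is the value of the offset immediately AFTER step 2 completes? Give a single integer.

After 1 (read(7)): returned 'DEZUGS7', offset=7
After 2 (read(4)): returned 'TI41', offset=11

Answer: 11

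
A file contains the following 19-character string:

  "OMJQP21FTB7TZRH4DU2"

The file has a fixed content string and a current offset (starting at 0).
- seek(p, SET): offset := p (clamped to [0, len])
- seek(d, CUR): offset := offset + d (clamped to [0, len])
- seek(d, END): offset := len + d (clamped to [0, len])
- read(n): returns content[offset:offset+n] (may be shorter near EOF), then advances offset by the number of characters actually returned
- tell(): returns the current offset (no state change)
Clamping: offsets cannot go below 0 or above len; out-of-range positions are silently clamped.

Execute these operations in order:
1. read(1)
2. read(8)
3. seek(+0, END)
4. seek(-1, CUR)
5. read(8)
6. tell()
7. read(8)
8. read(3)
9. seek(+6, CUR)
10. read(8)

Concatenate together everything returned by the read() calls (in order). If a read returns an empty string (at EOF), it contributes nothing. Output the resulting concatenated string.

Answer: OMJQP21FT2

Derivation:
After 1 (read(1)): returned 'O', offset=1
After 2 (read(8)): returned 'MJQP21FT', offset=9
After 3 (seek(+0, END)): offset=19
After 4 (seek(-1, CUR)): offset=18
After 5 (read(8)): returned '2', offset=19
After 6 (tell()): offset=19
After 7 (read(8)): returned '', offset=19
After 8 (read(3)): returned '', offset=19
After 9 (seek(+6, CUR)): offset=19
After 10 (read(8)): returned '', offset=19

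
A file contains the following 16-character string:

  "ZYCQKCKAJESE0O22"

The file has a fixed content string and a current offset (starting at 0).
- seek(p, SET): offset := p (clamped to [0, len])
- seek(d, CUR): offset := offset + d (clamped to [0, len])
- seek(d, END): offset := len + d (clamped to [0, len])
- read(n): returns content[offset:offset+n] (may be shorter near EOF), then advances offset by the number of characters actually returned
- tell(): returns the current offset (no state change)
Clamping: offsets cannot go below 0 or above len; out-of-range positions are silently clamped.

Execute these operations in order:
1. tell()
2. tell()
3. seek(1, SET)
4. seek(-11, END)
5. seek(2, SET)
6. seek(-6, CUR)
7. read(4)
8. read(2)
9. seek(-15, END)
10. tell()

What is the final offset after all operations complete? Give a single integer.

Answer: 1

Derivation:
After 1 (tell()): offset=0
After 2 (tell()): offset=0
After 3 (seek(1, SET)): offset=1
After 4 (seek(-11, END)): offset=5
After 5 (seek(2, SET)): offset=2
After 6 (seek(-6, CUR)): offset=0
After 7 (read(4)): returned 'ZYCQ', offset=4
After 8 (read(2)): returned 'KC', offset=6
After 9 (seek(-15, END)): offset=1
After 10 (tell()): offset=1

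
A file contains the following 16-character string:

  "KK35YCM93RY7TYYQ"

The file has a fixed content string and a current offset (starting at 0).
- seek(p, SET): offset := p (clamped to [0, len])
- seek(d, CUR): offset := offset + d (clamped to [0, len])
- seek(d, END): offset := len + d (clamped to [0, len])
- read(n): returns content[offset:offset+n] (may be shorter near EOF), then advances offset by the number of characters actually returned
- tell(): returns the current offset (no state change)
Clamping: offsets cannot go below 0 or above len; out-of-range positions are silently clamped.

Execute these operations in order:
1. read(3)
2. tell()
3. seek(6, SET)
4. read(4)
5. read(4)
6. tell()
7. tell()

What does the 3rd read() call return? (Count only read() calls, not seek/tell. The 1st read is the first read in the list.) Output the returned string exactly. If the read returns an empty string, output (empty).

Answer: Y7TY

Derivation:
After 1 (read(3)): returned 'KK3', offset=3
After 2 (tell()): offset=3
After 3 (seek(6, SET)): offset=6
After 4 (read(4)): returned 'M93R', offset=10
After 5 (read(4)): returned 'Y7TY', offset=14
After 6 (tell()): offset=14
After 7 (tell()): offset=14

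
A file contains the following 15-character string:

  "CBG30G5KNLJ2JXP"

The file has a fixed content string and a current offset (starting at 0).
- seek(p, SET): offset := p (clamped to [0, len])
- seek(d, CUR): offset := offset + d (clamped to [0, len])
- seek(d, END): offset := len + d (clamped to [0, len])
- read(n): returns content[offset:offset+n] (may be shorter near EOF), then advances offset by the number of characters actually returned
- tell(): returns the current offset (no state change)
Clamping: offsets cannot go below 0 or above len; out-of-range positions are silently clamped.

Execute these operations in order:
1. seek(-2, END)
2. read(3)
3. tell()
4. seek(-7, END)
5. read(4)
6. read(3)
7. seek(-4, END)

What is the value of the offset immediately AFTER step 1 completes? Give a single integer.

Answer: 13

Derivation:
After 1 (seek(-2, END)): offset=13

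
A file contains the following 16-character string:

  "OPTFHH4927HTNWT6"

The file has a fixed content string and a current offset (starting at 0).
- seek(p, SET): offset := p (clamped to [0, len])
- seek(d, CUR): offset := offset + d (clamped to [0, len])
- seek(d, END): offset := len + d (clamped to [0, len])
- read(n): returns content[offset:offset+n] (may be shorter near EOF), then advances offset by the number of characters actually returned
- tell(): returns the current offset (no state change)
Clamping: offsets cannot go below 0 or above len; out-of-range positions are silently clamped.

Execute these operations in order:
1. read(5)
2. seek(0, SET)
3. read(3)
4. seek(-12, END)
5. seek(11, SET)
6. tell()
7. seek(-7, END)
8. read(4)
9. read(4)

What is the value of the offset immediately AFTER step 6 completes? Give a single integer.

Answer: 11

Derivation:
After 1 (read(5)): returned 'OPTFH', offset=5
After 2 (seek(0, SET)): offset=0
After 3 (read(3)): returned 'OPT', offset=3
After 4 (seek(-12, END)): offset=4
After 5 (seek(11, SET)): offset=11
After 6 (tell()): offset=11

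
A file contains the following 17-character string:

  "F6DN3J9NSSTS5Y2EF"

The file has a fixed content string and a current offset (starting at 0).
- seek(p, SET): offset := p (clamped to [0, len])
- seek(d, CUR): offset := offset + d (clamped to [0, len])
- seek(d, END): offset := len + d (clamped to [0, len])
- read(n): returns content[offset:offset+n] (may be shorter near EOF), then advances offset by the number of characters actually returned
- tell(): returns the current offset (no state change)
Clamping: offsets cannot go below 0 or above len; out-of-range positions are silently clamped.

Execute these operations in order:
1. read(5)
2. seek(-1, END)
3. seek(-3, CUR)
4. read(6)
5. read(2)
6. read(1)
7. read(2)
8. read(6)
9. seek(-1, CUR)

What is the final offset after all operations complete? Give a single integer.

Answer: 16

Derivation:
After 1 (read(5)): returned 'F6DN3', offset=5
After 2 (seek(-1, END)): offset=16
After 3 (seek(-3, CUR)): offset=13
After 4 (read(6)): returned 'Y2EF', offset=17
After 5 (read(2)): returned '', offset=17
After 6 (read(1)): returned '', offset=17
After 7 (read(2)): returned '', offset=17
After 8 (read(6)): returned '', offset=17
After 9 (seek(-1, CUR)): offset=16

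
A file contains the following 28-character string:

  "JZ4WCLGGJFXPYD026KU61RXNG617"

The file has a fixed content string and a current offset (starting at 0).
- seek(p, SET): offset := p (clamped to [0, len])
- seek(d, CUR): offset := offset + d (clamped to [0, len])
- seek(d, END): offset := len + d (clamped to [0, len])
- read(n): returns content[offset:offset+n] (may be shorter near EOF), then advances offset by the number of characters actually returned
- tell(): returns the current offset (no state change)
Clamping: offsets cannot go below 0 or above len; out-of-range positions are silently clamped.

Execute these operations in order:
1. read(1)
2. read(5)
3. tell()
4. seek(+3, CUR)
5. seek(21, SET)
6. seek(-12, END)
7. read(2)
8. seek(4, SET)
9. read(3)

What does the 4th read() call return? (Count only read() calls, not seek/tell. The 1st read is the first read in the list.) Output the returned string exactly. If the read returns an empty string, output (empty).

Answer: CLG

Derivation:
After 1 (read(1)): returned 'J', offset=1
After 2 (read(5)): returned 'Z4WCL', offset=6
After 3 (tell()): offset=6
After 4 (seek(+3, CUR)): offset=9
After 5 (seek(21, SET)): offset=21
After 6 (seek(-12, END)): offset=16
After 7 (read(2)): returned '6K', offset=18
After 8 (seek(4, SET)): offset=4
After 9 (read(3)): returned 'CLG', offset=7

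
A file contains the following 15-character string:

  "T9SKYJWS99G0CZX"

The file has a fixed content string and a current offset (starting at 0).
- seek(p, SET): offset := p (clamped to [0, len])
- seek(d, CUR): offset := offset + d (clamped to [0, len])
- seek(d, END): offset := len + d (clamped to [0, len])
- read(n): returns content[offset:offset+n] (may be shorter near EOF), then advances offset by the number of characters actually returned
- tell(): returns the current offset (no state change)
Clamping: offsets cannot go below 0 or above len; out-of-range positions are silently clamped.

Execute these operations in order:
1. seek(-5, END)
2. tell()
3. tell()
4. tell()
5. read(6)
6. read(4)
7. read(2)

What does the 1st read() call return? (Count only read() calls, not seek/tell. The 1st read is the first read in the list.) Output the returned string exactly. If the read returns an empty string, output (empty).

Answer: G0CZX

Derivation:
After 1 (seek(-5, END)): offset=10
After 2 (tell()): offset=10
After 3 (tell()): offset=10
After 4 (tell()): offset=10
After 5 (read(6)): returned 'G0CZX', offset=15
After 6 (read(4)): returned '', offset=15
After 7 (read(2)): returned '', offset=15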